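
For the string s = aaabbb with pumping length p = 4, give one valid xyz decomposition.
x = 'aa', y = 'a', z = 'bbb'

For s = aaabbb and p = 4, one valid decomposition is:
- x = 'aa' (length 2)
- y = 'a' (length 1)
- z = 'bbb' (length 3)

Verification:
- xyz = 'aa' + 'a' + 'bbb' = aaabbb ✓
- |xy| = 3 ≤ 4 ✓
- |y| = 1 > 0 ✓

All pumping lemma constraints are satisfied.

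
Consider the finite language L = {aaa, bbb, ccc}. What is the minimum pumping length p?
p = 4

For a finite language L, the pumping lemma holds vacuously if p > max|s| for s ∈ L.

The longest string in L = {aaa, bbb, ccc} has length 3.
If p = 4, then no string s ∈ L has |s| ≥ p, so the condition is vacuously true.

The minimum pumping length is p = 4.

Why no smaller p works: for any p ≤ 3, the longest string s ∈ L has |s| = 3 ≥ p, so it would
have to be pumpable; but pumping up (i = 2, 3, ...) produces ever longer strings, which cannot all lie in the
finite language L. So the pumping property fails for every p ≤ 3.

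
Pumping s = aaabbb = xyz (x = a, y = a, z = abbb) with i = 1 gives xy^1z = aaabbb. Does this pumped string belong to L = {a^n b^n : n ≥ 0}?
Yes

xy¹z = a · a · abbb = aaabbb.
aaabbb = a^3 b^3 has equal counts (3 = 3), so it is in L.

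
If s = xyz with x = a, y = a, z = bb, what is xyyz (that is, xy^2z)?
aaabb

Given x = 'a', y = 'a', z = 'bb' and i = 2:

xy^2z = x + y·y·...·y (2 times) + z
       = 'a' + 'a'^2 + 'bb'
       = 'a' + 'aa' + 'bb'
       = 'aaabb'

The pumped string is 'aaabb' with length 5.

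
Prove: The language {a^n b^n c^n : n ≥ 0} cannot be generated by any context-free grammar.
Assume for contradiction that L is context-free, and let p ≥ 1 be the pumping length given by the pumping lemma for CFLs.
Choose s = a^p b^p c^p. Then s ∈ L and |s| = 3p ≥ p.
By the CFL pumping lemma, s = uvxyz for some u, v, x, y, z with |vxy| ≤ p, |vy| ≥ 1, and uv^i xy^i z ∈ L for every i ≥ 0.

Because |vxy| ≤ p, the window vxy cannot contain both an a and a c: any substring of s containing both must include the entire block b^p plus at least one a and one c, so it has length ≥ p + 2 > p.
Hence at least one of the letters a, c does not occur in vy at all.

Take i = 0: the string uxz is obtained from s by deleting |vy| ≥ 1 symbols, so |uxz| = 3p − |vy| < 3p.
But the letter (a or c) that does not occur in vy still occurs exactly p times in uxz. Every string of L with exactly p copies of some letter is a^p b^p c^p, of length 3p. Since |uxz| < 3p, uxz ∉ L.

This contradicts the CFL pumping lemma, which requires uv^i xy^i z ∈ L for all i ≥ 0.
Hence L = {a^n b^n c^n : n ≥ 0} is not context-free. ∎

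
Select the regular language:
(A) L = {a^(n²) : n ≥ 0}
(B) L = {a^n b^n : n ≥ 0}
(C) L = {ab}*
(C) {ab}*

(C) L = {ab}* is regular.

This can be recognized by a finite automaton (DFA/NFA).
Regular expressions like {ab}* define regular languages.

The other choices are not regular:
- {a^(n²) : n ≥ 0}: After pumping, length is no longer a perfect square
- {a^n b^n : n ≥ 0}: After pumping, the number of a's and b's become unequal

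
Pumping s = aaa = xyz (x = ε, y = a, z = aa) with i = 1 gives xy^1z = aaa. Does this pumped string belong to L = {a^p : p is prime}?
Yes

xy¹z = ε · a · aa = aaa.
aaa has length 3, which is prime, so it is in L.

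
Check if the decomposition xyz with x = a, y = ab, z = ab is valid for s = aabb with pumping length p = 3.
Violated: xyz = s

The decomposition x = a, y = ab, z = ab for s = aabb with p = 3
violates the constraint: xyz = s

xyz = 'a' + 'ab' + 'ab' = 'aabab' ≠ 'aabb' = s. The decomposition doesn't reconstruct s.

Pumping lemma constraints:
1. xyz = s (decomposition is valid)
2. |xy| ≤ p
3. |y| > 0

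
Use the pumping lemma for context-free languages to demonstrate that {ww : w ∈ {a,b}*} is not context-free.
Assume for contradiction that L is context-free, and let p ≥ 1 be the pumping length given by the pumping lemma for CFLs.
Choose s = a^p b^p a^p b^p. Then s ∈ L (take w = a^p b^p) and |s| = 4p ≥ p.
By the CFL pumping lemma, s = uvxyz for some u, v, x, y, z with |vxy| ≤ p, |vy| ≥ 1, and uv^i xy^i z ∈ L for every i ≥ 0.

Write s as four blocks A₁ B₁ A₂ B₂ with A₁ = A₂ = a^p and B₁ = B₂ = b^p. Since |vxy| ≤ p, the window vxy lies inside at most two adjacent blocks. Take i = 0 and let t = uxz, so |t| = 4p − |vy| with 1 ≤ |vy| ≤ p. If |t| is odd, t ∉ L immediately, so assume |vy| is even (hence |vy| ≥ 2) and |t|/2 = 2p − |vy|/2, which satisfies p ≤ |t|/2 ≤ 2p − 1.

Case 1 (vxy inside A₁B₁): t = a^(p−j) b^(p−l) a^p b^p with j + l = |vy|. The second half of t has length < 2p, so it is a suffix of the trailing a^p b^p and ends in b; the first half is a^(p−j) b^(p−l) a^((j+l)/2), which ends in a because (j+l)/2 ≥ 1. The halves differ, so t ∉ L.

Case 2 (vxy inside B₁A₂, straddling the middle): t = a^p b^(p−j) a^(p−l) b^p with j + l = |vy|. If t = ww, then w is a prefix of t of length ≥ p, so w begins with a^p; and w is a suffix of t of length ≥ p, so w ends with b^p. That forces |w| ≥ 2p, contradicting |w| = |t|/2 ≤ 2p − 1. So t ∉ L.

Case 3 (vxy inside A₂B₂): t = a^p b^p a^(p−j) b^(p−l) with j + l = |vy|. The first half of t is a prefix of a^p b^p, so it begins with a; the second half is b^((j+l)/2) a^(p−j) b^(p−l), which begins with b. The halves differ, so t ∉ L.

In every case uv⁰xy⁰z = uxz ∉ L.

This contradicts the CFL pumping lemma, which requires uv^i xy^i z ∈ L for all i ≥ 0.
Hence L = {ww : w ∈ {a,b}*} is not context-free. ∎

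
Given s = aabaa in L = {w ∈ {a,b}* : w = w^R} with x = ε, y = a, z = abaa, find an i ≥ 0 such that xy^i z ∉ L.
i = 0

xy⁰z = ε · ε · abaa = abaa; abaa reversed is aaba ≠ abaa, so it is not a palindrome and is not in L.
(Other choices also work, e.g. i = 2, 3; only i = 1 is guaranteed to stay in L since xy¹z = s.)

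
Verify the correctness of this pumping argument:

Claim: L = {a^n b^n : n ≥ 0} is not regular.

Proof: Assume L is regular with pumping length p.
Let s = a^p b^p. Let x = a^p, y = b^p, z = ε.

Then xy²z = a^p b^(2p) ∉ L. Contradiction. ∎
The proof is INCORRECT.

Error: The decomposition violates |xy| ≤ p.
With x = a^p and y = b^p, we have |xy| = 2p > p.
The pumping lemma requires |xy| ≤ p, so y must be within the first p characters.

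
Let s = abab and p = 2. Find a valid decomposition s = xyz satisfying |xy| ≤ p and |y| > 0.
x = '', y = 'a', z = 'bab'

For s = abab and p = 2, one valid decomposition is:
- x = '' (length 0)
- y = 'a' (length 1)
- z = 'bab' (length 3)

Verification:
- xyz = '' + 'a' + 'bab' = abab ✓
- |xy| = 1 ≤ 2 ✓
- |y| = 1 > 0 ✓

All pumping lemma constraints are satisfied.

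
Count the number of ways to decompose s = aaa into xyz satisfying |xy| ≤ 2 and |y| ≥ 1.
3

For s = 'aaa' with pumping length p = 2:

Constraints: |xy| ≤ 2, |y| > 0

Valid decompositions (|xy| ≤ p, |y| ≥ 1):
  • x='', y='a', z='aa'
  • x='a', y='a', z='a'
  • x='', y='aa', z='a'

Total count: 3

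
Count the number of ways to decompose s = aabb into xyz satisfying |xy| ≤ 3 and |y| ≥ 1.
6

For s = 'aabb' with pumping length p = 3:

Constraints: |xy| ≤ 3, |y| > 0

Valid decompositions (|xy| ≤ p, |y| ≥ 1):
  • x='', y='a', z='abb'
  • x='a', y='a', z='bb'
  • x='', y='aa', z='bb'
  • x='aa', y='b', z='b'
  • x='a', y='ab', z='b'
  • x='', y='aab', z='b'

Total count: 6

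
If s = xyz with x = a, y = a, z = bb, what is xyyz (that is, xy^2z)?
aaabb

Given x = 'a', y = 'a', z = 'bb' and i = 2:

xy^2z = x + y·y·...·y (2 times) + z
       = 'a' + 'a'^2 + 'bb'
       = 'a' + 'aa' + 'bb'
       = 'aaabb'

The pumped string is 'aaabb' with length 5.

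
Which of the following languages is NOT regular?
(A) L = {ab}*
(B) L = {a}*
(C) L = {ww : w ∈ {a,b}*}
(C) {ww : w ∈ {a,b}*}

(C) L = {ww : w ∈ {a,b}*} is NOT regular.

The pumping lemma can be used to prove this:
After pumping, the two halves no longer match

The other languages are regular because they can be recognized by finite automata.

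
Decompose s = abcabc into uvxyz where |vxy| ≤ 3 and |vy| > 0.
u='ab', v='c', x='a', y='b', z='c'

For s = abcabc with pumping length p = 3:

One valid decomposition:
- u = 'ab'
- v = 'c'
- x = 'a'
- y = 'b'
- z = 'c'

Verification:
- uvxyz = 'ab' + 'c' + 'a' + 'b' + 'c' = abcabc ✓
- |vxy| = |'cab'| = 3 ≤ 3 ✓
- |vy| = |'cb'| = 2 > 0 ✓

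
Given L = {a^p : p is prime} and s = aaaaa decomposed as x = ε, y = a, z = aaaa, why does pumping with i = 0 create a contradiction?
xy⁰z = aaaa ∉ L

Pumping with i = 0 replaces y = a by y⁰ = ε:
- Original: s = xyz = aaaaa; aaaaa has length 5, which is prime, so it is in L
- Pumped: xy⁰z = ε · ε · aaaa = aaaa
- aaaa has length 4 = 2 × 2, which is not prime, so it is not in L

The pumping lemma would require xy⁰z ∈ L, so this decomposition yields a contradiction.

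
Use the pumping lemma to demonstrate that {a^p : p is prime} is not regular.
Assume for contradiction that L is regular, and let p ≥ 1 be the pumping length given by the pumping lemma.
Choose a prime q with q ≥ p (one exists because there are infinitely many primes) and let s = a^q. Then s ∈ L and |s| = q ≥ p.
By the pumping lemma, s = xyz for some x, y, z with |xy| ≤ p, |y| ≥ 1, and xy^i z ∈ L for every i ≥ 0.
Here y = a^k for some k with 1 ≤ k ≤ p, and xy^i z = a^(q + (i − 1)k) for every i ≥ 0.

Take i = q + 1: |xy^(q+1) z| = q + qk = q(k + 1).
Both factors satisfy q ≥ 2 and k + 1 ≥ 2, so q(k + 1) is composite, and xy^(q+1) z ∉ L.

This contradicts the pumping lemma, which requires xy^i z ∈ L for all i ≥ 0.
Hence L = {a^p : p is prime} is not regular. ∎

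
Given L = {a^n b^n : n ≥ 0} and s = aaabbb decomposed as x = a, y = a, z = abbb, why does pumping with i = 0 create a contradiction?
xy⁰z = aabbb ∉ L

Pumping with i = 0 replaces y = a by y⁰ = ε:
- Original: s = xyz = aaabbb; aaabbb = a^3 b^3 has equal counts (3 = 3), so it is in L
- Pumped: xy⁰z = a · ε · abbb = aabbb
- aabbb has 2 a's and 3 b's; 2 ≠ 3, so it is not in L

The pumping lemma would require xy⁰z ∈ L, so this decomposition yields a contradiction.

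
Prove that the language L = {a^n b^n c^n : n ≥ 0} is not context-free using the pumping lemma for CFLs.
Assume for contradiction that L is context-free, and let p ≥ 1 be the pumping length given by the pumping lemma for CFLs.
Choose s = a^p b^p c^p. Then s ∈ L and |s| = 3p ≥ p.
By the CFL pumping lemma, s = uvxyz for some u, v, x, y, z with |vxy| ≤ p, |vy| ≥ 1, and uv^i xy^i z ∈ L for every i ≥ 0.

Because |vxy| ≤ p, the window vxy cannot contain both an a and a c: any substring of s containing both must include the entire block b^p plus at least one a and one c, so it has length ≥ p + 2 > p.
Hence at least one of the letters a, c does not occur in vy at all.

Take i = 0: the string uxz is obtained from s by deleting |vy| ≥ 1 symbols, so |uxz| = 3p − |vy| < 3p.
But the letter (a or c) that does not occur in vy still occurs exactly p times in uxz. Every string of L with exactly p copies of some letter is a^p b^p c^p, of length 3p. Since |uxz| < 3p, uxz ∉ L.

This contradicts the CFL pumping lemma, which requires uv^i xy^i z ∈ L for all i ≥ 0.
Hence L = {a^n b^n c^n : n ≥ 0} is not context-free. ∎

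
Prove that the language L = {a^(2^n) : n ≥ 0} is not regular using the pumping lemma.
Assume for contradiction that L is regular, and let p ≥ 1 be the pumping length given by the pumping lemma.
Choose s = a^(2^p). Then s ∈ L and |s| = 2^p ≥ p.
By the pumping lemma, s = xyz for some x, y, z with |xy| ≤ p, |y| ≥ 1, and xy^i z ∈ L for every i ≥ 0.
Here y = a^k for some k with 1 ≤ k ≤ |xy| ≤ p, and p < 2^p.

Take i = 2: |xy²z| = 2^p + k.
Now 2^p < 2^p + k ≤ 2^p + p < 2^p + 2^p = 2^(p+1).
So |xy²z| lies strictly between the consecutive powers of two 2^p and 2^(p+1), hence is not a power of 2, and xy²z ∉ L.

This contradicts the pumping lemma, which requires xy^i z ∈ L for all i ≥ 0.
Hence L = {a^(2^n) : n ≥ 0} is not regular. ∎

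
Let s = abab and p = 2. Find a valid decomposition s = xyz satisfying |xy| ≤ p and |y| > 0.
x = '', y = 'ab', z = 'ab'

For s = abab and p = 2, one valid decomposition is:
- x = '' (length 0)
- y = 'ab' (length 2)
- z = 'ab' (length 2)

Verification:
- xyz = '' + 'ab' + 'ab' = abab ✓
- |xy| = 2 ≤ 2 ✓
- |y| = 2 > 0 ✓

All pumping lemma constraints are satisfied.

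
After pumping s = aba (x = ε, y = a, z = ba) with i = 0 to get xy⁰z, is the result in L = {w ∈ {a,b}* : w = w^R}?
No

xy⁰z = ε · ε · ba = ba.
ba reversed is ab ≠ ba, so it is not a palindrome and is not in L.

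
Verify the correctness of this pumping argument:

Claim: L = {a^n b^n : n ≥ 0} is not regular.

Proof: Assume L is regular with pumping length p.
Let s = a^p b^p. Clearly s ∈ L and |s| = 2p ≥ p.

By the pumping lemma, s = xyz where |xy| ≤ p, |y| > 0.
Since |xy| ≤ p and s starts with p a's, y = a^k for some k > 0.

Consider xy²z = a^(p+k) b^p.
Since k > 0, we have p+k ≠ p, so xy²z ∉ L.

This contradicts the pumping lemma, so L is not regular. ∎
The proof is correct.

This proof is valid because:
1. The string s = a^p b^p is correctly in L
2. The decomposition analysis is correct: y must consist only of a's
3. The contradiction is valid: pumping increases a's but not b's
4. The conclusion follows logically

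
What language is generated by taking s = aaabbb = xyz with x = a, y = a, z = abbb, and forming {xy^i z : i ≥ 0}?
{xy^i z : i ≥ 0} = {a^(2+i) b^3 : i ≥ 0} = {aabbb, aaabbb, aaaabbb, ...}

With x = a, y = a, z = abbb: Starting with aaabbb and pumping the second 'a', we get strings with 2+i a's followed by 3 b's for i = 0, 1, 2, ...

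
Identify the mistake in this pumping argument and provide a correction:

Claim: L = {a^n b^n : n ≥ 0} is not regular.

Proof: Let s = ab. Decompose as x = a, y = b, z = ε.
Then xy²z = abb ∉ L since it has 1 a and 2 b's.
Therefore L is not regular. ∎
Error: The string s = ab might be shorter than the pumping length p.

Correction: Choose s = a^p b^p to ensure |s| ≥ p. Also, the decomposition is wrong: with |xy| ≤ p, y cannot include b's when s starts with p a's.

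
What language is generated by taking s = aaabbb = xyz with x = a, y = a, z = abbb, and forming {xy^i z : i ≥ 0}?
{xy^i z : i ≥ 0} = {a^(2+i) b^3 : i ≥ 0} = {aabbb, aaabbb, aaaabbb, ...}

With x = a, y = a, z = abbb: Starting with aaabbb and pumping the second 'a', we get strings with 2+i a's followed by 3 b's for i = 0, 1, 2, ...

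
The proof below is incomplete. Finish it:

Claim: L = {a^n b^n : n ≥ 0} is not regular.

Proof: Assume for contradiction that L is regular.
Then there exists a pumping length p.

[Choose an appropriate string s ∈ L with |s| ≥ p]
s = a^p b^p

This string is in L (has equal a's and b's) and has length 2p ≥ p.
Any decomposition xyz with |xy| ≤ p means y consists only of a's,
so pumping will unbalance the counts.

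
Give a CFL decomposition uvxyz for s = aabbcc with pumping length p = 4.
u='a', v='a', x='bb', y='c', z='c'

For s = aabbcc with pumping length p = 4:

One valid decomposition:
- u = 'a'
- v = 'a'
- x = 'bb'
- y = 'c'
- z = 'c'

Verification:
- uvxyz = 'a' + 'a' + 'bb' + 'c' + 'c' = aabbcc ✓
- |vxy| = |'abbc'| = 4 ≤ 4 ✓
- |vy| = |'ac'| = 2 > 0 ✓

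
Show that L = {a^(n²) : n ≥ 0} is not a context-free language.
Assume for contradiction that L is context-free, and let p ≥ 1 be the pumping length given by the pumping lemma for CFLs.
Choose s = a^(p²). Then s ∈ L and |s| = p² ≥ p.
By the CFL pumping lemma, s = uvxyz for some u, v, x, y, z with |vxy| ≤ p, |vy| ≥ 1, and uv^i xy^i z ∈ L for every i ≥ 0.
All symbols are a's, so only lengths matter: let k = |vy|, with 1 ≤ k ≤ |vxy| ≤ p.

Take i = 2: |uv²xy²z| = p² + k, and p² < p² + k ≤ p² + p < (p + 1)².
So the length lies strictly between consecutive squares and is not a perfect square; uv²xy²z ∉ L.

This contradicts the CFL pumping lemma, which requires uv^i xy^i z ∈ L for all i ≥ 0.
Hence L = {a^(n²) : n ≥ 0} is not context-free. ∎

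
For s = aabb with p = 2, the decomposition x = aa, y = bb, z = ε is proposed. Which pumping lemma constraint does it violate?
Violated: |xy| ≤ p

The decomposition x = aa, y = bb, z = ε for s = aabb with p = 2
violates the constraint: |xy| ≤ p

|xy| = |aabb| = 4 > 2 = p. The decomposition puts too many characters in xy.

Pumping lemma constraints:
1. xyz = s (decomposition is valid)
2. |xy| ≤ p
3. |y| > 0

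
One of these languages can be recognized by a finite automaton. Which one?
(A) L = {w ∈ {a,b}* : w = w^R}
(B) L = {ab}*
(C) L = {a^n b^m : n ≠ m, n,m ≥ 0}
(B) {ab}*

(B) L = {ab}* is regular.

This can be recognized by a finite automaton (DFA/NFA).
Regular expressions like {ab}* define regular languages.

The other choices are not regular:
- {a^n b^m : n ≠ m, n,m ≥ 0}: After pumping a's, we can make n = m
- {w ∈ {a,b}* : w = w^R}: After pumping, the string is no longer symmetric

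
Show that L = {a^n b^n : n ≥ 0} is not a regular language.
Assume for contradiction that L is regular, and let p ≥ 1 be the pumping length given by the pumping lemma.
Choose s = a^p b^p. Then s ∈ L and |s| = 2p ≥ p.
By the pumping lemma, s = xyz for some x, y, z with |xy| ≤ p, |y| ≥ 1, and xy^i z ∈ L for every i ≥ 0.
Since |xy| ≤ p and the first p symbols of s are all a's, we must have y = a^k for some k with 1 ≤ k ≤ p.

Take i = 3: xy³z = a^(p + 2k) b^p.
This string has p + 2k a's but p b's, and p + 2k > p because k ≥ 1. So xy³z ∉ L.

This contradicts the pumping lemma, which requires xy^i z ∈ L for all i ≥ 0.
Hence L = {a^n b^n : n ≥ 0} is not regular. ∎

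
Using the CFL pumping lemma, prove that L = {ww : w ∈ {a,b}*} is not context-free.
Assume for contradiction that L is context-free, and let p ≥ 1 be the pumping length given by the pumping lemma for CFLs.
Choose s = a^p b^p a^p b^p. Then s ∈ L (take w = a^p b^p) and |s| = 4p ≥ p.
By the CFL pumping lemma, s = uvxyz for some u, v, x, y, z with |vxy| ≤ p, |vy| ≥ 1, and uv^i xy^i z ∈ L for every i ≥ 0.

Write s as four blocks A₁ B₁ A₂ B₂ with A₁ = A₂ = a^p and B₁ = B₂ = b^p. Since |vxy| ≤ p, the window vxy lies inside at most two adjacent blocks. Take i = 0 and let t = uxz, so |t| = 4p − |vy| with 1 ≤ |vy| ≤ p. If |t| is odd, t ∉ L immediately, so assume |vy| is even (hence |vy| ≥ 2) and |t|/2 = 2p − |vy|/2, which satisfies p ≤ |t|/2 ≤ 2p − 1.

Case 1 (vxy inside A₁B₁): t = a^(p−j) b^(p−l) a^p b^p with j + l = |vy|. The second half of t has length < 2p, so it is a suffix of the trailing a^p b^p and ends in b; the first half is a^(p−j) b^(p−l) a^((j+l)/2), which ends in a because (j+l)/2 ≥ 1. The halves differ, so t ∉ L.

Case 2 (vxy inside B₁A₂, straddling the middle): t = a^p b^(p−j) a^(p−l) b^p with j + l = |vy|. If t = ww, then w is a prefix of t of length ≥ p, so w begins with a^p; and w is a suffix of t of length ≥ p, so w ends with b^p. That forces |w| ≥ 2p, contradicting |w| = |t|/2 ≤ 2p − 1. So t ∉ L.

Case 3 (vxy inside A₂B₂): t = a^p b^p a^(p−j) b^(p−l) with j + l = |vy|. The first half of t is a prefix of a^p b^p, so it begins with a; the second half is b^((j+l)/2) a^(p−j) b^(p−l), which begins with b. The halves differ, so t ∉ L.

In every case uv⁰xy⁰z = uxz ∉ L.

This contradicts the CFL pumping lemma, which requires uv^i xy^i z ∈ L for all i ≥ 0.
Hence L = {ww : w ∈ {a,b}*} is not context-free. ∎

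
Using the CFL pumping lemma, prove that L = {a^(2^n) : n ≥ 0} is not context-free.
Assume for contradiction that L is context-free, and let p ≥ 1 be the pumping length given by the pumping lemma for CFLs.
Choose s = a^(2^p). Then s ∈ L and |s| = 2^p ≥ p.
By the CFL pumping lemma, s = uvxyz for some u, v, x, y, z with |vxy| ≤ p, |vy| ≥ 1, and uv^i xy^i z ∈ L for every i ≥ 0.
All symbols are a's, so only lengths matter: let k = |vy|, with 1 ≤ k ≤ |vxy| ≤ p < 2^p.

Take i = 2: |uv²xy²z| = 2^p + k, and 2^p < 2^p + k < 2^p + 2^p = 2^(p+1).
So the length lies strictly between consecutive powers of two and is not a power of 2; uv²xy²z ∉ L.

This contradicts the CFL pumping lemma, which requires uv^i xy^i z ∈ L for all i ≥ 0.
Hence L = {a^(2^n) : n ≥ 0} is not context-free. ∎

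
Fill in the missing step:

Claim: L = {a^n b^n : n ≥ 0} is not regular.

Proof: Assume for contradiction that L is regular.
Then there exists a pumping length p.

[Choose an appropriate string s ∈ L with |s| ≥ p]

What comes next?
s = a^p b^p

This string is in L (has equal a's and b's) and has length 2p ≥ p.
Any decomposition xyz with |xy| ≤ p means y consists only of a's,
so pumping will unbalance the counts.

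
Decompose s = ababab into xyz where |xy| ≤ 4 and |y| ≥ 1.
x = 'a', y = 'ba', z = 'bab'

For s = ababab and p = 4, one valid decomposition is:
- x = 'a' (length 1)
- y = 'ba' (length 2)
- z = 'bab' (length 3)

Verification:
- xyz = 'a' + 'ba' + 'bab' = ababab ✓
- |xy| = 3 ≤ 4 ✓
- |y| = 2 > 0 ✓

All pumping lemma constraints are satisfied.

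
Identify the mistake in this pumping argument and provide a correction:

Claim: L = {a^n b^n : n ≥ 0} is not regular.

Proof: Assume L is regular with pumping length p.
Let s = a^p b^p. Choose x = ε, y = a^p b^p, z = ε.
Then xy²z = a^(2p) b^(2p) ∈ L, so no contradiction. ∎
Error: The decomposition violates |xy| ≤ p. With y = a^p b^p, |xy| = |y| = 2p > p. (The proof also miscomputes xy²z, which would be a^p b^p a^p b^p rather than a^(2p) b^(2p), and it wrongly treats one harmless decomposition as settling the matter — the prover does not get to choose the decomposition.)

Correction: The pumping lemma requires |xy| ≤ p, and the argument must handle every decomposition satisfying |xy| ≤ p, |y| ≥ 1. Since s starts with p a's, any such y consists only of a's, say y = a^k with k ≥ 1. Then xy²z = a^(p+k) b^p has unequal numbers of a's and b's, so xy²z ∉ L — the required contradiction.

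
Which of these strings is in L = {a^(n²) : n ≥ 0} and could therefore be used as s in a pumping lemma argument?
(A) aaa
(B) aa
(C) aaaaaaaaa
(C) aaaaaaaaa

The pumping lemma is applied to a string s that lies in L, so first check membership of each option:
- (A) aaa has length 3, strictly between 1² = 1 and 2² = 4, so it is not in L ✗
- (B) aa has length 2, strictly between 1² = 1 and 2² = 4, so it is not in L ✗
- (C) aaaaaaaaa has length 9 = 3², a perfect square, so it is in L ✓

Only (C) aaaaaaaaa is in L, so it is the only candidate that could play the role of s.
(In a complete proof one picks s in terms of the pumping length p so that |s| ≥ p is guaranteed; a fixed string like aaaaaaaaa illustrates the shape of such an s.)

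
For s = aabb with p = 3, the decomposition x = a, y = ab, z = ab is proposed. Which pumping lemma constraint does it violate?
Violated: xyz = s

The decomposition x = a, y = ab, z = ab for s = aabb with p = 3
violates the constraint: xyz = s

xyz = 'a' + 'ab' + 'ab' = 'aabab' ≠ 'aabb' = s. The decomposition doesn't reconstruct s.

Pumping lemma constraints:
1. xyz = s (decomposition is valid)
2. |xy| ≤ p
3. |y| > 0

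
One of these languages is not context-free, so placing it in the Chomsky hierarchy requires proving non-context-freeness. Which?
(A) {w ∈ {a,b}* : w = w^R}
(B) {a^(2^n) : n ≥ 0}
(B) {a^(2^n) : n ≥ 0}

(B) {a^(2^n) : n ≥ 0} requires the CFL pumping lemma.

- {w ∈ {a,b}* : w = w^R} is context-free (but not regular)
  • Can be shown non-regular with the regular pumping lemma
  • After pumping, the string is no longer symmetric

- {a^(2^n) : n ≥ 0} is NOT context-free
  • Requires the CFL pumping lemma to prove
  • Gaps between powers of 2 grow exponentially

The CFL pumping lemma is "stronger" in that it can prove non-membership
in the larger class of context-free languages.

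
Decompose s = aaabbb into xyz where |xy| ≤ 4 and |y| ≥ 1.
x = 'aa', y = 'a', z = 'bbb'

For s = aaabbb and p = 4, one valid decomposition is:
- x = 'aa' (length 2)
- y = 'a' (length 1)
- z = 'bbb' (length 3)

Verification:
- xyz = 'aa' + 'a' + 'bbb' = aaabbb ✓
- |xy| = 3 ≤ 4 ✓
- |y| = 1 > 0 ✓

All pumping lemma constraints are satisfied.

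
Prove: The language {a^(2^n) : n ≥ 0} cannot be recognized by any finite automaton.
Assume for contradiction that L is regular, and let p ≥ 1 be the pumping length given by the pumping lemma.
Choose s = a^(2^p). Then s ∈ L and |s| = 2^p ≥ p.
By the pumping lemma, s = xyz for some x, y, z with |xy| ≤ p, |y| ≥ 1, and xy^i z ∈ L for every i ≥ 0.
Here y = a^k for some k with 1 ≤ k ≤ |xy| ≤ p, and p < 2^p.

Take i = 2: |xy²z| = 2^p + k.
Now 2^p < 2^p + k ≤ 2^p + p < 2^p + 2^p = 2^(p+1).
So |xy²z| lies strictly between the consecutive powers of two 2^p and 2^(p+1), hence is not a power of 2, and xy²z ∉ L.

This contradicts the pumping lemma, which requires xy^i z ∈ L for all i ≥ 0.
Hence L = {a^(2^n) : n ≥ 0} is not regular. ∎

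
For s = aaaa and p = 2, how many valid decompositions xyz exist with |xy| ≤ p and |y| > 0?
3

For s = 'aaaa' with pumping length p = 2:

Constraints: |xy| ≤ 2, |y| > 0

Valid decompositions (|xy| ≤ p, |y| ≥ 1):
  • x='', y='a', z='aaa'
  • x='a', y='a', z='aa'
  • x='', y='aa', z='aa'

Total count: 3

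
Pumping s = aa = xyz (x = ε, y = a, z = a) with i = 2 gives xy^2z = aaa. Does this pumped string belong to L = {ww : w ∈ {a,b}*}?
No

xy²z = ε · aa · a = aaa.
aaa has odd length 3, so it cannot be written as ww and is not in L.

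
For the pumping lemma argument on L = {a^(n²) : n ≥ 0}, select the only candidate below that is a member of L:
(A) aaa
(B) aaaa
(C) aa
(B) aaaa

The pumping lemma is applied to a string s that lies in L, so first check membership of each option:
- (A) aaa has length 3, strictly between 1² = 1 and 2² = 4, so it is not in L ✗
- (B) aaaa has length 4 = 2², a perfect square, so it is in L ✓
- (C) aa has length 2, strictly between 1² = 1 and 2² = 4, so it is not in L ✗

Only (B) aaaa is in L, so it is the only candidate that could play the role of s.
(In a complete proof one picks s in terms of the pumping length p so that |s| ≥ p is guaranteed; a fixed string like aaaa illustrates the shape of such an s.)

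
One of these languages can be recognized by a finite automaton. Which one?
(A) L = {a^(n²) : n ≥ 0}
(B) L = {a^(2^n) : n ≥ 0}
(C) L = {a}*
(C) {a}*

(C) L = {a}* is regular.

This can be recognized by a finite automaton (DFA/NFA).
Regular expressions like {a}* define regular languages.

The other choices are not regular:
- {a^(n²) : n ≥ 0}: After pumping, length is no longer a perfect square
- {a^(2^n) : n ≥ 0}: After pumping, length is no longer a power of 2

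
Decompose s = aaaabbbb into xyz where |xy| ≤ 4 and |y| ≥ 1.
x = '', y = 'aaaa', z = 'bbbb'

For s = aaaabbbb and p = 4, one valid decomposition is:
- x = '' (length 0)
- y = 'aaaa' (length 4)
- z = 'bbbb' (length 4)

Verification:
- xyz = '' + 'aaaa' + 'bbbb' = aaaabbbb ✓
- |xy| = 4 ≤ 4 ✓
- |y| = 4 > 0 ✓

All pumping lemma constraints are satisfied.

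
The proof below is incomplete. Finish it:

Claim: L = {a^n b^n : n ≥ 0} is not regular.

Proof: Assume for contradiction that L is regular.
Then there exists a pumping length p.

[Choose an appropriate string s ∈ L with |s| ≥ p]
s = a^p b^p

This string is in L (has equal a's and b's) and has length 2p ≥ p.
Any decomposition xyz with |xy| ≤ p means y consists only of a's,
so pumping will unbalance the counts.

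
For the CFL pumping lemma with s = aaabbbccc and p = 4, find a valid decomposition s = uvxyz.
u='aa', v='a', x='bb', y='b', z='ccc'

For s = aaabbbccc with pumping length p = 4:

One valid decomposition:
- u = 'aa'
- v = 'a'
- x = 'bb'
- y = 'b'
- z = 'ccc'

Verification:
- uvxyz = 'aa' + 'a' + 'bb' + 'b' + 'ccc' = aaabbbccc ✓
- |vxy| = |'abbb'| = 4 ≤ 4 ✓
- |vy| = |'ab'| = 2 > 0 ✓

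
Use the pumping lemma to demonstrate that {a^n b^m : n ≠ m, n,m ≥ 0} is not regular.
Assume for contradiction that L is regular, and let p ≥ 1 be the pumping length given by the pumping lemma.
Choose s = a^p b^(p + p!). Then s ∈ L because p ≠ p + p! (as p! ≥ 1), and |s| ≥ p.
By the pumping lemma, s = xyz for some x, y, z with |xy| ≤ p, |y| ≥ 1, and xy^i z ∈ L for every i ≥ 0.
Since |xy| ≤ p and the first p symbols of s are all a's, y = a^k for some k with 1 ≤ k ≤ p.
For every i ≥ 0, xy^i z = a^(p + (i − 1)k) b^(p + p!).

Because 1 ≤ k ≤ p, k divides p!. Let t = p!/k (a positive integer) and take i = t + 1.
Then the number of a's is p + tk = p + p!, which equals the number of b's.
So xy^(t+1) z = a^(p + p!) b^(p + p!) has equally many a's and b's and is NOT in L.

This contradicts the pumping lemma, which requires xy^i z ∈ L for all i ≥ 0.
Hence L = {a^n b^m : n ≠ m, n,m ≥ 0} is not regular. ∎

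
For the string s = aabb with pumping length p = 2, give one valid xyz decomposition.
x = '', y = 'a', z = 'abb'

For s = aabb and p = 2, one valid decomposition is:
- x = '' (length 0)
- y = 'a' (length 1)
- z = 'abb' (length 3)

Verification:
- xyz = '' + 'a' + 'abb' = aabb ✓
- |xy| = 1 ≤ 2 ✓
- |y| = 1 > 0 ✓

All pumping lemma constraints are satisfied.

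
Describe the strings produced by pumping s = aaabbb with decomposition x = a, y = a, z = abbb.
{xy^i z : i ≥ 0} = {a^(2+i) b^3 : i ≥ 0} = {aabbb, aaabbb, aaaabbb, ...}

With x = a, y = a, z = abbb: Starting with aaabbb and pumping the second 'a', we get strings with 2+i a's followed by 3 b's for i = 0, 1, 2, ...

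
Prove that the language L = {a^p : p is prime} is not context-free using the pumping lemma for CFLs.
Assume for contradiction that L is context-free, and let p ≥ 1 be the pumping length given by the pumping lemma for CFLs.
Choose a prime q with q ≥ p and let s = a^q. Then s ∈ L and |s| = q ≥ p.
By the CFL pumping lemma, s = uvxyz for some u, v, x, y, z with |vxy| ≤ p, |vy| ≥ 1, and uv^i xy^i z ∈ L for every i ≥ 0.
All symbols are a's, so only lengths matter: let k = |vy|, with 1 ≤ k ≤ p. Then |uv^i xy^i z| = q + (i − 1)k.

Take i = q + 1: the length is q + qk = q(k + 1).
Both factors satisfy q ≥ 2 and k + 1 ≥ 2, so q(k + 1) is composite and uv^(q+1) xy^(q+1) z ∉ L.

This contradicts the CFL pumping lemma, which requires uv^i xy^i z ∈ L for all i ≥ 0.
Hence L = {a^p : p is prime} is not context-free. ∎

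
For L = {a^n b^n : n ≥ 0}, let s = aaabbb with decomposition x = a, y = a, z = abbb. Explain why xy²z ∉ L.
xy²z = aaaabbb ∉ L

Pumping with i = 2 replaces y = a by y² = aa:
- Original: s = xyz = aaabbb; aaabbb = a^3 b^3 has equal counts (3 = 3), so it is in L
- Pumped: xy²z = a · aa · abbb = aaaabbb
- aaaabbb has 4 a's and 3 b's; 4 ≠ 3, so it is not in L

The pumping lemma would require xy²z ∈ L, so this decomposition yields a contradiction.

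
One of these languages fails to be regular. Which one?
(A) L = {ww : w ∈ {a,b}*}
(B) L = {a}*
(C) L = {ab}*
(A) {ww : w ∈ {a,b}*}

(A) L = {ww : w ∈ {a,b}*} is NOT regular.

The pumping lemma can be used to prove this:
After pumping, the two halves no longer match

The other languages are regular because they can be recognized by finite automata.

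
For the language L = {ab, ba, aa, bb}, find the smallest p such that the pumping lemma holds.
p = 3

For a finite language L, the pumping lemma holds vacuously if p > max|s| for s ∈ L.

The longest string in L = {ab, ba, aa, bb} has length 2.
If p = 3, then no string s ∈ L has |s| ≥ p, so the condition is vacuously true.

The minimum pumping length is p = 3.

Why no smaller p works: for any p ≤ 2, the longest string s ∈ L has |s| = 2 ≥ p, so it would
have to be pumpable; but pumping up (i = 2, 3, ...) produces ever longer strings, which cannot all lie in the
finite language L. So the pumping property fails for every p ≤ 2.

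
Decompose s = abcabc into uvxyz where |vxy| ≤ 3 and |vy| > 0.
u='ab', v='c', x='a', y='b', z='c'

For s = abcabc with pumping length p = 3:

One valid decomposition:
- u = 'ab'
- v = 'c'
- x = 'a'
- y = 'b'
- z = 'c'

Verification:
- uvxyz = 'ab' + 'c' + 'a' + 'b' + 'c' = abcabc ✓
- |vxy| = |'cab'| = 3 ≤ 3 ✓
- |vy| = |'cb'| = 2 > 0 ✓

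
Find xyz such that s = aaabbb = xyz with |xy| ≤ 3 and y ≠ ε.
x = '', y = 'aaa', z = 'bbb'

For s = aaabbb and p = 3, one valid decomposition is:
- x = '' (length 0)
- y = 'aaa' (length 3)
- z = 'bbb' (length 3)

Verification:
- xyz = '' + 'aaa' + 'bbb' = aaabbb ✓
- |xy| = 3 ≤ 3 ✓
- |y| = 3 > 0 ✓

All pumping lemma constraints are satisfied.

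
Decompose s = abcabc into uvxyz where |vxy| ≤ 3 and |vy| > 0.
u='ab', v='c', x='a', y='b', z='c'

For s = abcabc with pumping length p = 3:

One valid decomposition:
- u = 'ab'
- v = 'c'
- x = 'a'
- y = 'b'
- z = 'c'

Verification:
- uvxyz = 'ab' + 'c' + 'a' + 'b' + 'c' = abcabc ✓
- |vxy| = |'cab'| = 3 ≤ 3 ✓
- |vy| = |'cb'| = 2 > 0 ✓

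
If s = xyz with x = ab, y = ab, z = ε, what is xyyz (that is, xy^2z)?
ababab

Given x = 'ab', y = 'ab', z = '' and i = 2:

xy^2z = x + y·y·...·y (2 times) + z
       = 'ab' + 'ab'^2 + ''
       = 'ab' + 'abab' + ''
       = 'ababab'

The pumped string is 'ababab' with length 6.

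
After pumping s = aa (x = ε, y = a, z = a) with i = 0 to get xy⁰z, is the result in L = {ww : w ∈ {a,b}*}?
No

xy⁰z = ε · ε · a = a.
a has odd length 1, so it cannot be written as ww and is not in L.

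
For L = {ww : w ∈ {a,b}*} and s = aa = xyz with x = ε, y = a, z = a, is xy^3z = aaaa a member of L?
Yes

xy³z = ε · aaa · a = aaaa.
aaaa splits into halves aa · aa, which are equal, so it is in L (w = aa).
(A single pumped string landing in L is not a contradiction by itself; a non-regularity proof needs some i for which xy^i z ∉ L, for every admissible decomposition.)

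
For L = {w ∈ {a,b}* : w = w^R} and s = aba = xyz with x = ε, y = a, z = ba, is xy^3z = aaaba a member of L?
No

xy³z = ε · aaa · ba = aaaba.
aaaba reversed is abaaa ≠ aaaba, so it is not a palindrome and is not in L.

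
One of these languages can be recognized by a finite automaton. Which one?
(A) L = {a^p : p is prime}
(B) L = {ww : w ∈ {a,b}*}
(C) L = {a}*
(C) {a}*

(C) L = {a}* is regular.

This can be recognized by a finite automaton (DFA/NFA).
Regular expressions like {a}* define regular languages.

The other choices are not regular:
- {a^p : p is prime}: After pumping, the length becomes composite
- {ww : w ∈ {a,b}*}: After pumping, the two halves no longer match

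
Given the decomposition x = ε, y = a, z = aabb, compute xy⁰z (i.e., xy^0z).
aabb

Given x = '', y = 'a', z = 'aabb' and i = 0:

xy^0z = x + y·y·...·y (0 times) + z
       = '' + 'a'^0 + 'aabb'
       = '' + '' + 'aabb'
       = 'aabb'

The pumped string is 'aabb' with length 4.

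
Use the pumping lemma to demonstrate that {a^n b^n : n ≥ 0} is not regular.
Assume for contradiction that L is regular, and let p ≥ 1 be the pumping length given by the pumping lemma.
Choose s = a^p b^p. Then s ∈ L and |s| = 2p ≥ p.
By the pumping lemma, s = xyz for some x, y, z with |xy| ≤ p, |y| ≥ 1, and xy^i z ∈ L for every i ≥ 0.
Since |xy| ≤ p and the first p symbols of s are all a's, we must have y = a^k for some k with 1 ≤ k ≤ p.

Take i = 0: xy⁰z = a^(p − k) b^p.
This string has p − k a's but p b's, and p − k < p because k ≥ 1. So xy⁰z ∉ L.

This contradicts the pumping lemma, which requires xy^i z ∈ L for all i ≥ 0.
Hence L = {a^n b^n : n ≥ 0} is not regular. ∎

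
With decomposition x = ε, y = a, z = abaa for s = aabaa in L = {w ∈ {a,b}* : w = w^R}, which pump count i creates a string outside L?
i = 0

xy⁰z = ε · ε · abaa = abaa; abaa reversed is aaba ≠ abaa, so it is not a palindrome and is not in L.
(Other choices also work, e.g. i = 2, 3; only i = 1 is guaranteed to stay in L since xy¹z = s.)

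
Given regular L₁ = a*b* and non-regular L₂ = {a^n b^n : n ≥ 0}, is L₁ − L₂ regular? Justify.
No — L₁ − L₂ is not regular.

a*b* − {a^n b^n} = {a^n b^m : n ≠ m}. If this were regular, then its complement intersected with a*b*, namely {a^n b^n : n ≥ 0}, would be regular too (closure under complement and intersection) — contradiction. So L₁ − L₂ is not regular.

Note that the bare facts "L₁ regular, L₂ non-regular" do not settle the question by themselves: the closure of regular languages under ∪, ∩, complement and difference applies only when BOTH operands are regular. With a non-regular operand the result can come out regular or non-regular depending on the specific languages, so one has to work out L₁ − L₂ for this particular pair, as above.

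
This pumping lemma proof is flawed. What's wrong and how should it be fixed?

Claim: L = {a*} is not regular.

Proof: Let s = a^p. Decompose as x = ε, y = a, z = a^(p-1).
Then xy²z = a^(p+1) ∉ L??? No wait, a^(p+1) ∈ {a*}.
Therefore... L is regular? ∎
Error: The proof attempts to show a*  is not regular, but a* IS regular!

Correction: a* is a regular language (recognized by a simple DFA with one accepting state and self-loop on 'a'). The pumping lemma can only prove non-regularity, not regularity. For regular languages, pumping always works.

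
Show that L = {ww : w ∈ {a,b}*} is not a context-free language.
Assume for contradiction that L is context-free, and let p ≥ 1 be the pumping length given by the pumping lemma for CFLs.
Choose s = a^p b^p a^p b^p. Then s ∈ L (take w = a^p b^p) and |s| = 4p ≥ p.
By the CFL pumping lemma, s = uvxyz for some u, v, x, y, z with |vxy| ≤ p, |vy| ≥ 1, and uv^i xy^i z ∈ L for every i ≥ 0.

Write s as four blocks A₁ B₁ A₂ B₂ with A₁ = A₂ = a^p and B₁ = B₂ = b^p. Since |vxy| ≤ p, the window vxy lies inside at most two adjacent blocks. Take i = 0 and let t = uxz, so |t| = 4p − |vy| with 1 ≤ |vy| ≤ p. If |t| is odd, t ∉ L immediately, so assume |vy| is even (hence |vy| ≥ 2) and |t|/2 = 2p − |vy|/2, which satisfies p ≤ |t|/2 ≤ 2p − 1.

Case 1 (vxy inside A₁B₁): t = a^(p−j) b^(p−l) a^p b^p with j + l = |vy|. The second half of t has length < 2p, so it is a suffix of the trailing a^p b^p and ends in b; the first half is a^(p−j) b^(p−l) a^((j+l)/2), which ends in a because (j+l)/2 ≥ 1. The halves differ, so t ∉ L.

Case 2 (vxy inside B₁A₂, straddling the middle): t = a^p b^(p−j) a^(p−l) b^p with j + l = |vy|. If t = ww, then w is a prefix of t of length ≥ p, so w begins with a^p; and w is a suffix of t of length ≥ p, so w ends with b^p. That forces |w| ≥ 2p, contradicting |w| = |t|/2 ≤ 2p − 1. So t ∉ L.

Case 3 (vxy inside A₂B₂): t = a^p b^p a^(p−j) b^(p−l) with j + l = |vy|. The first half of t is a prefix of a^p b^p, so it begins with a; the second half is b^((j+l)/2) a^(p−j) b^(p−l), which begins with b. The halves differ, so t ∉ L.

In every case uv⁰xy⁰z = uxz ∉ L.

This contradicts the CFL pumping lemma, which requires uv^i xy^i z ∈ L for all i ≥ 0.
Hence L = {ww : w ∈ {a,b}*} is not context-free. ∎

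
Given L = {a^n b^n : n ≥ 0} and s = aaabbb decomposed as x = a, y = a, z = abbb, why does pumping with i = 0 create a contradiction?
xy⁰z = aabbb ∉ L

Pumping with i = 0 replaces y = a by y⁰ = ε:
- Original: s = xyz = aaabbb; aaabbb = a^3 b^3 has equal counts (3 = 3), so it is in L
- Pumped: xy⁰z = a · ε · abbb = aabbb
- aabbb has 2 a's and 3 b's; 2 ≠ 3, so it is not in L

The pumping lemma would require xy⁰z ∈ L, so this decomposition yields a contradiction.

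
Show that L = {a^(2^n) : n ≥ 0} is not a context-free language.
Assume for contradiction that L is context-free, and let p ≥ 1 be the pumping length given by the pumping lemma for CFLs.
Choose s = a^(2^p). Then s ∈ L and |s| = 2^p ≥ p.
By the CFL pumping lemma, s = uvxyz for some u, v, x, y, z with |vxy| ≤ p, |vy| ≥ 1, and uv^i xy^i z ∈ L for every i ≥ 0.
All symbols are a's, so only lengths matter: let k = |vy|, with 1 ≤ k ≤ |vxy| ≤ p < 2^p.

Take i = 2: |uv²xy²z| = 2^p + k, and 2^p < 2^p + k < 2^p + 2^p = 2^(p+1).
So the length lies strictly between consecutive powers of two and is not a power of 2; uv²xy²z ∉ L.

This contradicts the CFL pumping lemma, which requires uv^i xy^i z ∈ L for all i ≥ 0.
Hence L = {a^(2^n) : n ≥ 0} is not context-free. ∎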